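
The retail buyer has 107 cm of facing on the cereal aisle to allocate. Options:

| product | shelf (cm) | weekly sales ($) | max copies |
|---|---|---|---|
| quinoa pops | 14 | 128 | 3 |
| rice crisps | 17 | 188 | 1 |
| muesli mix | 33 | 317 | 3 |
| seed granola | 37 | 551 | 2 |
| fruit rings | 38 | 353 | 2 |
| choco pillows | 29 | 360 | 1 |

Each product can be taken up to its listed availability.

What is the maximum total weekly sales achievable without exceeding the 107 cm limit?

1462

Density check — seed granola 14.89, choco pillows 12.41, rice crisps 11.06, muesli mix 9.61 are the best per cm.
Taking 2×seed granola + choco pillows: 103 cm used, 1462 in weekly sales.
Nothing else within 107 cm beats 1462.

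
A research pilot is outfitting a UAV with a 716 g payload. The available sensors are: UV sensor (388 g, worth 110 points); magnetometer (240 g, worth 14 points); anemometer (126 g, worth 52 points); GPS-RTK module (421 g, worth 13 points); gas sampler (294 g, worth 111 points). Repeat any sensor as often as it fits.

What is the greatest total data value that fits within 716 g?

Density check — anemometer 0.41, gas sampler 0.38, UV sensor 0.28, magnetometer 0.06 are the best per g.
Taking the top-ratio sensors first gives 5×anemometer for 260 (630 g).
Dropping 4×anemometer frees 504 g; slotting in 2×gas sampler (588 g) lifts the total to 274 at 714 g.
Nothing else within 716 g beats 274.

274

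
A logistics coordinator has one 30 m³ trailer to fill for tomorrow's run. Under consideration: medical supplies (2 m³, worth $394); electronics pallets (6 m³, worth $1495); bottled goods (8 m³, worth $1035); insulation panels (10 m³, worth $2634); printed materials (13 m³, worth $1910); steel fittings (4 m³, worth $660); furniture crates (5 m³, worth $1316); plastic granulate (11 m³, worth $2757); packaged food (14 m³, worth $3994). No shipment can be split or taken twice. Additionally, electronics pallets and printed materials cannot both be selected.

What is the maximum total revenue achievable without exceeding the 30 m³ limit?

Density check — packaged food 285.29, insulation panels 263.40, furniture crates 263.20, plastic granulate 250.64 are the best per m³.
A density-first pass picks insulation panels + furniture crates + packaged food — 7944 at 29 m³.
Dropping furniture crates frees 5 m³; slotting in electronics pallets (6 m³) lifts the total to 8123 at 30 m³.
An exhaustive check of the 512 subsets confirms 8123.

8123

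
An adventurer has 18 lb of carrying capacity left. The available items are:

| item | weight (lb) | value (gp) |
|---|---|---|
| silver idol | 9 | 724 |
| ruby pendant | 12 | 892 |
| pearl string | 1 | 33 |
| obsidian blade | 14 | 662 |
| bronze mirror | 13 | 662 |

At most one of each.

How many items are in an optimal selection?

The maximum value within 18 lb is 925.
One optimal bundle: ruby pendant + pearl string (13 lb).
Every optimal selection uses 2 items.

2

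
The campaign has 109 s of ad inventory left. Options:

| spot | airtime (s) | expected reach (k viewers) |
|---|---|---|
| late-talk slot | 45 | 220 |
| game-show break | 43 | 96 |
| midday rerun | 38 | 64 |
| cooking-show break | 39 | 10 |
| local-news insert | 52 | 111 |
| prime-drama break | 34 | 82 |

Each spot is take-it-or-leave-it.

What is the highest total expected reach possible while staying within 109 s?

By expected reach per s: late-talk slot 4.89, prime-drama break 2.41, game-show break 2.23 lead.
A density-first pass picks late-talk slot + prime-drama break — 302 at 79 s.
Replace prime-drama break with local-news insert: the trade gains 29 net, giving 331 at 97 s.
Runner-up late-talk slot + game-show break tops out at 316.

331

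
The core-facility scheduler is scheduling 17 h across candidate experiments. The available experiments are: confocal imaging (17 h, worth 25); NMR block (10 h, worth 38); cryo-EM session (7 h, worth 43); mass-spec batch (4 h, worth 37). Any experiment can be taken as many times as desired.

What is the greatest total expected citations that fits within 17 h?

By expected citations per h: mass-spec batch 9.25, cryo-EM session 6.14, NMR block 3.80 lead.
Taking 4×mass-spec batch: 16 h used, 148 in expected citations.
No other feasible combination exceeds 148.

148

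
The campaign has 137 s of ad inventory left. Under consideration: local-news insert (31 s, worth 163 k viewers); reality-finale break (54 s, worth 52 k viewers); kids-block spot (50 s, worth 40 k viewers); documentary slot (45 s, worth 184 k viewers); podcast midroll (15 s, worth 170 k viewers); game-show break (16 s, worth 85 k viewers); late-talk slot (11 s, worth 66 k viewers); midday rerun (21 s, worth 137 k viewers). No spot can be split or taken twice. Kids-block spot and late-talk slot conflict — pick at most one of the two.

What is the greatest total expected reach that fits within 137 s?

Greedy by ratio would take local-news insert + podcast midroll + game-show break + late-talk slot + midday rerun: 94 s used, total 621.
The 11 s tied up in late-talk slot is better spent on documentary slot — total rises to 739 (128 s).
Nothing else feasible within 137 s beats 739.

739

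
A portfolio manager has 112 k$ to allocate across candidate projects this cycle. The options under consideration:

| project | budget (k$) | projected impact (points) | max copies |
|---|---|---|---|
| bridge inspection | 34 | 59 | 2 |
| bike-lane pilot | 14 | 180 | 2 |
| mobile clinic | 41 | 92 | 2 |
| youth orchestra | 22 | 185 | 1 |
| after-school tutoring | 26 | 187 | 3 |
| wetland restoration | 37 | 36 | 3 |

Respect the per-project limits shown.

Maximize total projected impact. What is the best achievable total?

921

Greedy by ratio would take 2×bike-lane pilot + youth orchestra + 2×after-school tutoring: 102 k$ used, total 919.
Replace youth orchestra with after-school tutoring: the trade gains 2 net, giving 921 at 106 k$.
The spare 6 k$ is too small for any remaining project, and no exchange beats 921.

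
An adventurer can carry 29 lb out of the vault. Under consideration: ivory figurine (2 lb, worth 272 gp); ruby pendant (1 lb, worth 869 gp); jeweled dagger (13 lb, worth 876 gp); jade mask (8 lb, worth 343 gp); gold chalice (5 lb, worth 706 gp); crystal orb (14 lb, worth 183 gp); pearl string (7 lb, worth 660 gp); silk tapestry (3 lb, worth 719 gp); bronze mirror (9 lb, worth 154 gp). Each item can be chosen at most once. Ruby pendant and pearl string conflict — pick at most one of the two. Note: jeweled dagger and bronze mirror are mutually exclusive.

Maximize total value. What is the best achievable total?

3442

Ranking by ratio (value/lb): ruby pendant 869.00, silk tapestry 239.67, gold chalice 141.20.
Ivory figurine + ruby pendant + jeweled dagger + gold chalice + silk tapestry uses 24 of the 29 lb and totals 3442.
An exhaustive check of the 512 subsets confirms 3442.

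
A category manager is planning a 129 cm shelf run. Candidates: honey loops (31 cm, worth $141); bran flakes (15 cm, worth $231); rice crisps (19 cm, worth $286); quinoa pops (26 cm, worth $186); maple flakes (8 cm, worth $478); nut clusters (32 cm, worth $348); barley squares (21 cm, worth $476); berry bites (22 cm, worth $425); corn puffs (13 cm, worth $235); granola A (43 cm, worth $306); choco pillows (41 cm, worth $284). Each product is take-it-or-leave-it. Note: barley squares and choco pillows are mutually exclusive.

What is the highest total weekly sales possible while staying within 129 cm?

Best packing: bran flakes + rice crisps + quinoa pops + maple flakes + barley squares + berry bites + corn puffs — 124 cm, 2317 total.
The closest alternative, honey loops + bran flakes + rice crisps + maple flakes + barley squares + berry bites + corn puffs, reaches only 2272.

2317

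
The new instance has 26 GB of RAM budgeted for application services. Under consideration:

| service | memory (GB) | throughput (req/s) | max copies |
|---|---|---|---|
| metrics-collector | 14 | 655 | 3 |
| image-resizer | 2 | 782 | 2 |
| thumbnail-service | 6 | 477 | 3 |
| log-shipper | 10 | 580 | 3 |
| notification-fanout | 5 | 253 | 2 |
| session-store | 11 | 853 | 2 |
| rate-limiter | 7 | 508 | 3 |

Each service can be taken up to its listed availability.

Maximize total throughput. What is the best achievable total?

3270

Taking the top-ratio services first gives 2×image-resizer + 3×thumbnail-service for 2995 (22 GB).
Replace 3×thumbnail-service with 2×session-store: the trade gains 275 net, giving 3270 at 26 GB.
That's the maximum — no swap from here does better than 3270.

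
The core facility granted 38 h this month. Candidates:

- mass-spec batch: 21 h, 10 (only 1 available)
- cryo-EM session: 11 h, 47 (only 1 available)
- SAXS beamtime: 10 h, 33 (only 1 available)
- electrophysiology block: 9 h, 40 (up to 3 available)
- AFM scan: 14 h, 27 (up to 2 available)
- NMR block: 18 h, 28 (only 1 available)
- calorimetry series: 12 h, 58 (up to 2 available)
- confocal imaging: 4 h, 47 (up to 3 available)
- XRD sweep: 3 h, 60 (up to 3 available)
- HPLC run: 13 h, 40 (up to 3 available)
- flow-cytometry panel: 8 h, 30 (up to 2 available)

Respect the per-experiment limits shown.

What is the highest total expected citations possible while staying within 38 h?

391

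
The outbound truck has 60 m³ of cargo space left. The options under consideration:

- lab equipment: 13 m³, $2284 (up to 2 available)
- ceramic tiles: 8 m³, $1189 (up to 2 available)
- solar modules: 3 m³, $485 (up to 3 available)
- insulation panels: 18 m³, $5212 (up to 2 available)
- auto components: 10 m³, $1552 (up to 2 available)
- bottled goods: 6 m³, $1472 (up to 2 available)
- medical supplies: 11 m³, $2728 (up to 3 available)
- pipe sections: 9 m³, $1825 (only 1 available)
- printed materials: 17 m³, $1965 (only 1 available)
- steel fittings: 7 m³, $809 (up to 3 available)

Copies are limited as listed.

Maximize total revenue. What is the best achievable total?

Greedy by ratio would take 2×insulation panels + 2×medical supplies: 58 m³ used, total 15880.
Replace medical supplies with 2×bottled goods: the trade gains 216 net, giving 16096 at 59 m³.
That's the maximum — no swap from here does better than 16096.

16096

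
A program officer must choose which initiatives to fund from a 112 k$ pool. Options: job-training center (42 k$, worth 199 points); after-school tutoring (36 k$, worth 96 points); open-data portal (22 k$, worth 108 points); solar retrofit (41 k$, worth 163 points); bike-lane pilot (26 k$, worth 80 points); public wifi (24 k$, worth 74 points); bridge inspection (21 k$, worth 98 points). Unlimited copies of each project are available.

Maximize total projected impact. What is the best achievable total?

540

Taking 5×open-data portal: 110 k$ used, 540 in projected impact.
That's the maximum — no swap from here does better than 540.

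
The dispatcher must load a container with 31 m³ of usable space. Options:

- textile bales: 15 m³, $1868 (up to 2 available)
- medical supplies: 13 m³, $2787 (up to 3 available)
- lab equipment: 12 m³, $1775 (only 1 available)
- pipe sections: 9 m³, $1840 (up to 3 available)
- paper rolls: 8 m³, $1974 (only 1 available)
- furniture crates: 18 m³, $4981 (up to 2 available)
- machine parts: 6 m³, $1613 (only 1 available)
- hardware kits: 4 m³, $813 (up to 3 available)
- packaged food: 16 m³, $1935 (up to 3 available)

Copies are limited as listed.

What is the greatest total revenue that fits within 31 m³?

The ratio heuristic lands on furniture crates + machine parts + hardware kits (7407) but leaves 3 m³ idle.
Replace machine parts with paper rolls: the trade gains 361 net, giving 7768 at 30 m³.
Nothing else within 31 m³ beats 7768.

7768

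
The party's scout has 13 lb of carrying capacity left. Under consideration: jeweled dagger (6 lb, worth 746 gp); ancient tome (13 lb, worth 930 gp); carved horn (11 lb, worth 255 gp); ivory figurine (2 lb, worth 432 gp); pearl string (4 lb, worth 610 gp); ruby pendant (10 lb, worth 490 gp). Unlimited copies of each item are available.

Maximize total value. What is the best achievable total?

2592

Ranking by ratio (value/lb): ivory figurine 216.00, pearl string 152.50, jeweled dagger 124.33, ancient tome 71.54.
Taking 6×ivory figurine: 12 lb used, 2592 in value.
The spare 1 lb is too small for any remaining item, and no exchange beats 2592.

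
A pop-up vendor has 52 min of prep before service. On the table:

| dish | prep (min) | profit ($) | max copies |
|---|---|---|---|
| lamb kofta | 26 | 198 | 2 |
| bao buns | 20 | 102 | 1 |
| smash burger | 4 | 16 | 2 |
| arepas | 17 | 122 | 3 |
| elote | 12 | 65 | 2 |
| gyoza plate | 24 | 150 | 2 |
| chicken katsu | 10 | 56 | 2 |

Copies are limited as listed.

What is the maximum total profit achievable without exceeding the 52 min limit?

Best packing: 2×lamb kofta — 52 min, 396 total.
No other feasible combination exceeds 396.

396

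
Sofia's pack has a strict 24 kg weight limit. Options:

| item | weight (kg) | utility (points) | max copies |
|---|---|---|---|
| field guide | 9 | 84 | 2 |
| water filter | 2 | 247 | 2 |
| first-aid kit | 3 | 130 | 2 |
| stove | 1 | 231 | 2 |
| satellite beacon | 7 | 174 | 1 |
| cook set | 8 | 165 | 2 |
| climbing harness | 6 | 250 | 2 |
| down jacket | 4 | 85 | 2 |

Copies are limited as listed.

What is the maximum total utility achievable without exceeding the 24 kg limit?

The ratio ordering already packs tightly: 2×water filter + 2×first-aid kit + 2×stove + 2×climbing harness, 24 kg, 1716.
No other feasible combination exceeds 1716.

1716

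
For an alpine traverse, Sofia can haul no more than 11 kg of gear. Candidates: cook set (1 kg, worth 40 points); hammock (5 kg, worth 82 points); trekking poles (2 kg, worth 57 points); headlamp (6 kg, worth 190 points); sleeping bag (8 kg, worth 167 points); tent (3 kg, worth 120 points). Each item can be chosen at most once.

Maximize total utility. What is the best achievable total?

367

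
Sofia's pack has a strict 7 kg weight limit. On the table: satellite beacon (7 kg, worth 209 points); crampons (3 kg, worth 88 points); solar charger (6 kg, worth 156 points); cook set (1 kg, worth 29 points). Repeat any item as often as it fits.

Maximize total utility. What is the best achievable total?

Satellite beacon uses 7 of the 7 kg and totals 209.
Every other selection either busts 7 kg or fails to beat 209.

209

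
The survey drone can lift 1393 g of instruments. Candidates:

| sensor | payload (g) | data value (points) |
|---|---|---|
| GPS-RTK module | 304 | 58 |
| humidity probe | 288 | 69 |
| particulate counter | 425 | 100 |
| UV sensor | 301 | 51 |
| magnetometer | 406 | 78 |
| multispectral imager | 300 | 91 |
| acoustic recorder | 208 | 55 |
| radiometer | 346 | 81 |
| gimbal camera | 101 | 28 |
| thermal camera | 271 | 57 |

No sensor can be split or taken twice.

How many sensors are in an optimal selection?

5

Optimal total is 355.
particulate counter + multispectral imager + acoustic recorder + radiometer + gimbal camera hits 355 at 1380 g.
Any selection reaching 355 contains exactly 5 sensors.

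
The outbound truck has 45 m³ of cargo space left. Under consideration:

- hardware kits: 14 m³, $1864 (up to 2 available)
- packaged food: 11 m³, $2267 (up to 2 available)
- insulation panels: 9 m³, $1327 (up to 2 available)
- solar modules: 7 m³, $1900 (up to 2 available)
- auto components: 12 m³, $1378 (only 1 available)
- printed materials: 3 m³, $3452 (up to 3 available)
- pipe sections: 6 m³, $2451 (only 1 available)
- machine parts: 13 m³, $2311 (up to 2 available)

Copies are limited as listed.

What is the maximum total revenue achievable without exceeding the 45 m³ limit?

19241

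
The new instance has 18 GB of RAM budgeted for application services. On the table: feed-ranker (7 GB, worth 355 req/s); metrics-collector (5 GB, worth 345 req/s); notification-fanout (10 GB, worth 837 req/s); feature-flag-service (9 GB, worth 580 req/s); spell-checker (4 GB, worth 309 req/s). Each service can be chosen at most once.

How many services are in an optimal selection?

Best achievable throughput is 1234.
One optimal bundle: metrics-collector + feature-flag-service + spell-checker (18 GB).
All optima have 3 services.

3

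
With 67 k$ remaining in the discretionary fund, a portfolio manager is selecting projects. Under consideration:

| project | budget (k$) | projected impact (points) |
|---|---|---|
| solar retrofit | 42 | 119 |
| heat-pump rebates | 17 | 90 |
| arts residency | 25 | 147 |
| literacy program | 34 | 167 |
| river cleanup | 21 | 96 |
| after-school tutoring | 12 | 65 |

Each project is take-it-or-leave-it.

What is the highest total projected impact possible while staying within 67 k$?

333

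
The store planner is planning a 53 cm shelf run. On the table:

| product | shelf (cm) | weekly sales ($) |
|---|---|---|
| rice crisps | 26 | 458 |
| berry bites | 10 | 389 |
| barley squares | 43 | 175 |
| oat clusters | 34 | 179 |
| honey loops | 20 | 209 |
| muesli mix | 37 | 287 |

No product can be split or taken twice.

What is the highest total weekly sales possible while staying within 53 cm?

847

Rice crisps + berry bites uses 36 of the 53 cm and totals 847.
The closest alternative, berry bites + muesli mix, reaches only 676.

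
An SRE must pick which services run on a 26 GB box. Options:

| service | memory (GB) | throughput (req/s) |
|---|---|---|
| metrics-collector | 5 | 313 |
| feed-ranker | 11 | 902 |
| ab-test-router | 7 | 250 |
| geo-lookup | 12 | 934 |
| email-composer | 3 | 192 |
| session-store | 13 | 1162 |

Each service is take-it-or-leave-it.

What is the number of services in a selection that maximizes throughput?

2

Optimal total is 2096.
One optimal bundle: geo-lookup + session-store (25 GB).
All optima have 2 services.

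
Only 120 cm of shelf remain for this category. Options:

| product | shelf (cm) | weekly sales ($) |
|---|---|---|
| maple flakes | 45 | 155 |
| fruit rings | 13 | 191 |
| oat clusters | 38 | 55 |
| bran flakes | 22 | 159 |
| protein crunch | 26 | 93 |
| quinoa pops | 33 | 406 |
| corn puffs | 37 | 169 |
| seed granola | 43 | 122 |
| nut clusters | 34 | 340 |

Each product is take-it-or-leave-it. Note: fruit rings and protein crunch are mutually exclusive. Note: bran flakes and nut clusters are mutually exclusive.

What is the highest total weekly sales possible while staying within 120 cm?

1106

Fruit rings + quinoa pops + corn puffs + nut clusters uses 117 of the 120 cm and totals 1106.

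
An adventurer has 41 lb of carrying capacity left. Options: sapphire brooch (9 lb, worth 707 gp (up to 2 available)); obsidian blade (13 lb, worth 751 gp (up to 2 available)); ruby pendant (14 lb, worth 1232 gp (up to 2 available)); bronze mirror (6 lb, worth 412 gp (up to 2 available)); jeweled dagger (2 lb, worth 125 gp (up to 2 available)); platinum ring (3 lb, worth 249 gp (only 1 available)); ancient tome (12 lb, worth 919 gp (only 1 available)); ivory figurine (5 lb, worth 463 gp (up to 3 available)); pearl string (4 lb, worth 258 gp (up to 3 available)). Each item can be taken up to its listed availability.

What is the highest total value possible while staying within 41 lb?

3639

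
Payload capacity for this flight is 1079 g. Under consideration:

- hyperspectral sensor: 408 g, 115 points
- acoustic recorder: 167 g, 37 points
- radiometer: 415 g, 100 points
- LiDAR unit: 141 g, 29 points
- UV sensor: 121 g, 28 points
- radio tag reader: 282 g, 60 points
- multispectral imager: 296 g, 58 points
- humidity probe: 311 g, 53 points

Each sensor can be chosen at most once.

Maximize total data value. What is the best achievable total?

Filling by ratio: hyperspectral sensor + radiometer + UV sensor for 243, with 135 g left unused.
Replace UV sensor with acoustic recorder: the trade gains 9 net, giving 252 at 990 g.
Nothing else within 1079 g beats 252.

252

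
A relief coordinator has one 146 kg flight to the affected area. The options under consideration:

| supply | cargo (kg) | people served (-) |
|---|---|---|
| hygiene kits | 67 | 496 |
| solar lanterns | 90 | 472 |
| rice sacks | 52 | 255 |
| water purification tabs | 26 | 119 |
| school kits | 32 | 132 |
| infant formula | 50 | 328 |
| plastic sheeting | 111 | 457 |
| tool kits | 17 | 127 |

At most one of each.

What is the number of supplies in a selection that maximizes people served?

3

The maximum people served within 146 kg is 951.
hygiene kits + infant formula + tool kits hits 951 at 134 kg.
All optima have 3 supplies.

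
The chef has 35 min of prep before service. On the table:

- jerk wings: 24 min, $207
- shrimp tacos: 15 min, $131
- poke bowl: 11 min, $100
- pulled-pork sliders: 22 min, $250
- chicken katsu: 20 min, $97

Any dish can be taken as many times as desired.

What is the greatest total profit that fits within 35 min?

Best packing: poke bowl + pulled-pork sliders — 33 min, 350 total.
Nothing else within 35 min beats 350.

350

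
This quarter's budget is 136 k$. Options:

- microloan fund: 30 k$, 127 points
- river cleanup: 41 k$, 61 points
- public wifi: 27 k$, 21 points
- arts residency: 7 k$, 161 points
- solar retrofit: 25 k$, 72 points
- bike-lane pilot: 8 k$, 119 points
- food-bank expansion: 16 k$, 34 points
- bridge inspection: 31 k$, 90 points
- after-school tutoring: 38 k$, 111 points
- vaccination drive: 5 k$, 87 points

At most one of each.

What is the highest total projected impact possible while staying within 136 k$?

729

Taking microloan fund + arts residency + bike-lane pilot + food-bank expansion + bridge inspection + after-school tutoring + vaccination drive: 135 k$ used, 729 in projected impact.
That's the maximum — no swap from here does better than 729.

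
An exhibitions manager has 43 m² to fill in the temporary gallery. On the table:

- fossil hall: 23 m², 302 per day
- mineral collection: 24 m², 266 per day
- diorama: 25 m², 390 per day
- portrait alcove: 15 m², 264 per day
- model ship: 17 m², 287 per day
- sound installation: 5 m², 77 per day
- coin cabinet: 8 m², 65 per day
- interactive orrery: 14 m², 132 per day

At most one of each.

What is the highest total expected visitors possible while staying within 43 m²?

677

A density-first pass picks portrait alcove + model ship + sound installation — 628 at 37 m².
Replace portrait alcove and sound installation with diorama: the trade gains 49 net, giving 677 at 42 m².
The spare 1 m² is too small for any remaining exhibit, and no exchange beats 677.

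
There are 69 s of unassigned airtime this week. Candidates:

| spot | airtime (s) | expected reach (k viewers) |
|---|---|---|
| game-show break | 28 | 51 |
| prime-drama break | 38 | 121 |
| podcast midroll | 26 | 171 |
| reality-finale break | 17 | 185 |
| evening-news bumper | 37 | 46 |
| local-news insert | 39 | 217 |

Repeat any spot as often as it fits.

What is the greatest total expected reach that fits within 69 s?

740

Density check — reality-finale break 10.88, podcast midroll 6.58, local-news insert 5.56 are the best per s.
Best packing: 4×reality-finale break — 68 s, 740 total.
The spare 1 s is too small for any remaining spot, and no exchange beats 740.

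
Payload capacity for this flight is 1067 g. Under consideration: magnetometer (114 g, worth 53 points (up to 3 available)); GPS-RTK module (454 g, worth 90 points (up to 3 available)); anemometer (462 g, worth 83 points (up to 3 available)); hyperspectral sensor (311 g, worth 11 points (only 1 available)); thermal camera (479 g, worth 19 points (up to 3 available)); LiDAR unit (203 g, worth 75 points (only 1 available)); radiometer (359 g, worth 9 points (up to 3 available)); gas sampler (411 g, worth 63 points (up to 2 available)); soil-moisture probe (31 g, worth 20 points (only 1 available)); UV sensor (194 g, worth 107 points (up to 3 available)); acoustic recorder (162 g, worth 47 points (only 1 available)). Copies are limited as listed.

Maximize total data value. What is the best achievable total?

A density-first pass picks 3×magnetometer + soil-moisture probe + 3×UV sensor — 500 at 955 g.
Replace magnetometer with LiDAR unit: the trade gains 22 net, giving 522 at 1044 g.

522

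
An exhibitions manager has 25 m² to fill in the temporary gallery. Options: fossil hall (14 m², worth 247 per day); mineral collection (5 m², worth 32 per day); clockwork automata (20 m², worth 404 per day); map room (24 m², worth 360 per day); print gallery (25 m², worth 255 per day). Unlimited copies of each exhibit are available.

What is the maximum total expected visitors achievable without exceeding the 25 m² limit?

436

Ranking by ratio (expected visitors/m²): clockwork automata 20.20, fossil hall 17.64, map room 15.00, print gallery 10.20.
Taking mineral collection + clockwork automata: 25 m² used, 436 in expected visitors.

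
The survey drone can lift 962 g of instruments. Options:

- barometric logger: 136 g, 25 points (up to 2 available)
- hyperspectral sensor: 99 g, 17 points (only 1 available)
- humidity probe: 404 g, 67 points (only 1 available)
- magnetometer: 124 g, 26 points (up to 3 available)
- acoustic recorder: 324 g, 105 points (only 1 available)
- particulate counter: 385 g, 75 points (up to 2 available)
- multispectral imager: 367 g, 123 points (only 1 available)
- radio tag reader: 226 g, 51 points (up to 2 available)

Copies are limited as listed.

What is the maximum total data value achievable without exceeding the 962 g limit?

280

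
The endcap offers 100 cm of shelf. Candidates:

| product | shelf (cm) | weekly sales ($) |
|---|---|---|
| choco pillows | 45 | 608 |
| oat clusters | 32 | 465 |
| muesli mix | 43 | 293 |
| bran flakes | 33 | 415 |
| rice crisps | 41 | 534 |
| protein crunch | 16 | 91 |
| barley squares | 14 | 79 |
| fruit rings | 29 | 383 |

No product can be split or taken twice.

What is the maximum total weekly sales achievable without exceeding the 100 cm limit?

1263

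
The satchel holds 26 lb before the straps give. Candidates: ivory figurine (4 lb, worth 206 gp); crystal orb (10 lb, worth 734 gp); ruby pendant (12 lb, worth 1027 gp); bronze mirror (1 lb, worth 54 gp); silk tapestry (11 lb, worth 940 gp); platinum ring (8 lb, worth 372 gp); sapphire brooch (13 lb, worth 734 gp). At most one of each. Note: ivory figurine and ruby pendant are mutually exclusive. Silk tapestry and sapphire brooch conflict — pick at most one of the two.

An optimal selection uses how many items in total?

Optimal total is 2021.
One optimal bundle: ruby pendant + bronze mirror + silk tapestry (24 lb).
All optima have 3 items.

3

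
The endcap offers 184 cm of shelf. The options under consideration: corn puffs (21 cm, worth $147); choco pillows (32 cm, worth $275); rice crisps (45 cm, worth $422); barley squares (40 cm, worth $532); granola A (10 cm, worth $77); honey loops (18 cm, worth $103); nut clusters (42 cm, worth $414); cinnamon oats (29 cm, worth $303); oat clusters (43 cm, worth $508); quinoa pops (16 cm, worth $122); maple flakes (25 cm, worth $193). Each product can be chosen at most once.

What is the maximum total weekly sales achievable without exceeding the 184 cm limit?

Greedy by ratio would take barley squares + nut clusters + cinnamon oats + oat clusters + maple flakes: 179 cm used, total 1950.
Reworking the packing: rice crisps + barley squares + granola A + cinnamon oats + oat clusters + quinoa pops uses 183 cm and improves the total to 1964.
An exhaustive check of the 2048 subsets confirms 1964.

1964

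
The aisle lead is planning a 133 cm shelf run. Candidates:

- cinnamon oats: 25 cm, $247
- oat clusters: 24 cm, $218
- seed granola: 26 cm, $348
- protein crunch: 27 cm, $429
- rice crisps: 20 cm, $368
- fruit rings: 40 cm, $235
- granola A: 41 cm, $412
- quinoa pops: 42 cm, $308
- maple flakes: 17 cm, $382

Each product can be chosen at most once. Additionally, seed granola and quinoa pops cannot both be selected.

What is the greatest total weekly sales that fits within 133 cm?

1939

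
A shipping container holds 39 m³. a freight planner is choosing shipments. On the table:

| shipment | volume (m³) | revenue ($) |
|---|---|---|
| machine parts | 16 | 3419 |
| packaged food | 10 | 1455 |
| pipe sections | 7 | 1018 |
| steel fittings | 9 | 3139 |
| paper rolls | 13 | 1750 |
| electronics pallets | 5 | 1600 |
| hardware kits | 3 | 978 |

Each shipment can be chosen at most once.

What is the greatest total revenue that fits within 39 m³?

9176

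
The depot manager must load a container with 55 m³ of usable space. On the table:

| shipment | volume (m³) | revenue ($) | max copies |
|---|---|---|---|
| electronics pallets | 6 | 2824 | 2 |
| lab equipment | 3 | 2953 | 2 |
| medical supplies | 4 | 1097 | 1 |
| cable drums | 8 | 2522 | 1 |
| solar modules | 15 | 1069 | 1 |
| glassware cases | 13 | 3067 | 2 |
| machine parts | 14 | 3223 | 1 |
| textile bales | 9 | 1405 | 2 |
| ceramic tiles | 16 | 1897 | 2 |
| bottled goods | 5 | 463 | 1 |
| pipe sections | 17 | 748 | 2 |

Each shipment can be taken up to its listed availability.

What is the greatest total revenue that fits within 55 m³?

20366

The ratio heuristic lands on 2×electronics pallets + 2×lab equipment + medical supplies + cable drums + glassware cases + textile bales (19645) but leaves 3 m³ idle.
Replace medical supplies and textile bales with machine parts: the trade gains 721 net, giving 20366 at 53 m³.
Nothing else within 55 m³ beats 20366.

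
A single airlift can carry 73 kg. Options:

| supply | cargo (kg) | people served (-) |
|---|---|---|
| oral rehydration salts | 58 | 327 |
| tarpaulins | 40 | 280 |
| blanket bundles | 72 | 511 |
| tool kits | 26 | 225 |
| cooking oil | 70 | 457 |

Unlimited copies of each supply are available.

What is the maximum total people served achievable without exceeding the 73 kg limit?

511

Ranking by ratio (people served/kg): tool kits 8.65, blanket bundles 7.10, tarpaulins 7.00, cooking oil 6.53.
The ratio heuristic lands on 2×tool kits (450) but leaves 21 kg idle.
Replace 2×tool kits with blanket bundles: the trade gains 61 net, giving 511 at 72 kg.
That's the maximum — no swap from here does better than 511.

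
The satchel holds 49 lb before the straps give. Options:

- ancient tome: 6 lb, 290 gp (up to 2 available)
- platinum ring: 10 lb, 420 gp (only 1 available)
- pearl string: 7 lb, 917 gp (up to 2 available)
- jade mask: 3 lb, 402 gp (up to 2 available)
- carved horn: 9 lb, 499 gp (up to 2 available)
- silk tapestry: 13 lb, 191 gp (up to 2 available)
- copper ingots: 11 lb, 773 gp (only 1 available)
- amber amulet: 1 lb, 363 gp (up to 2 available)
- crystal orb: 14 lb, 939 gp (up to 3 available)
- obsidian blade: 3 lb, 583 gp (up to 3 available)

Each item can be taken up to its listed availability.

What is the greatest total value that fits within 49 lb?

6176

Ranking by ratio (value/lb): amber amulet 363.00, obsidian blade 194.33, jade mask 134.00, pearl string 131.00.
Taking ancient tome + 2×pearl string + 2×jade mask + copper ingots + 2×amber amulet + 3×obsidian blade: 48 lb used, 6176 in value.
Nothing else within 49 lb beats 6176.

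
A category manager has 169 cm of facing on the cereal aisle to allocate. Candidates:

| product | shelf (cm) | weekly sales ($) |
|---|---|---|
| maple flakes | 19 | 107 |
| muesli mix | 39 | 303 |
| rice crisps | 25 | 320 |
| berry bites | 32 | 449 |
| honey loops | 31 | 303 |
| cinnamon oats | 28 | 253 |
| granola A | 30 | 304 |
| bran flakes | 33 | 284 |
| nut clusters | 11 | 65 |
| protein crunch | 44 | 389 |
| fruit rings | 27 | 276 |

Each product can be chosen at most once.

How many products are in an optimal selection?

The maximum weekly sales within 169 cm is 1803.
One optimal bundle: rice crisps + berry bites + granola A + nut clusters + protein crunch + fruit rings (169 cm).
All optima have 6 products.

6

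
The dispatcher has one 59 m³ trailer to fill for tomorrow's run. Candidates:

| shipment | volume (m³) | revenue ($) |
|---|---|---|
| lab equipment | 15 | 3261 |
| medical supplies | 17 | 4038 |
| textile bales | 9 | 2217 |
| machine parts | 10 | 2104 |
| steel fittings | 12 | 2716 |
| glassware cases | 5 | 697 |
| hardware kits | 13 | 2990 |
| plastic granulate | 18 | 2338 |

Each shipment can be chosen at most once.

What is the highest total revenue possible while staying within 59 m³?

By revenue per m³: textile bales 246.33, medical supplies 237.53, hardware kits 230.00 lead.
Filling by ratio: medical supplies + textile bales + steel fittings + glassware cases + hardware kits for 12658, with 3 m³ left unused.
Dropping medical supplies and glassware cases frees 22 m³; slotting in lab equipment + machine parts (25 m³) lifts the total to 13288 at 59 m³.
An exhaustive check of the 256 subsets confirms 13288.

13288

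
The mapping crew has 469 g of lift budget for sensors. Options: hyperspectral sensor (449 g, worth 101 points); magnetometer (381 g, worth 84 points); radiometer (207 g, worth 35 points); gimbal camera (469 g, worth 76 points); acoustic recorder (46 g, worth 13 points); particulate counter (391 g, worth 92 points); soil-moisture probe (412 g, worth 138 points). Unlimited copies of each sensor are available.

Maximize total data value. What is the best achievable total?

151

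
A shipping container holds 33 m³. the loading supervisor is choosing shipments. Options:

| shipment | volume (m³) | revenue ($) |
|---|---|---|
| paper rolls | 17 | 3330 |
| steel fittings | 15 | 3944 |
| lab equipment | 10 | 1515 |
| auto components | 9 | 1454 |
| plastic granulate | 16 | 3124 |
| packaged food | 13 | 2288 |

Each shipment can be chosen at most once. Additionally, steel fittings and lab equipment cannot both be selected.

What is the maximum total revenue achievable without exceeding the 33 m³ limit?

The ratio ordering already packs tightly: paper rolls + steel fittings, 32 m³, 7274.

7274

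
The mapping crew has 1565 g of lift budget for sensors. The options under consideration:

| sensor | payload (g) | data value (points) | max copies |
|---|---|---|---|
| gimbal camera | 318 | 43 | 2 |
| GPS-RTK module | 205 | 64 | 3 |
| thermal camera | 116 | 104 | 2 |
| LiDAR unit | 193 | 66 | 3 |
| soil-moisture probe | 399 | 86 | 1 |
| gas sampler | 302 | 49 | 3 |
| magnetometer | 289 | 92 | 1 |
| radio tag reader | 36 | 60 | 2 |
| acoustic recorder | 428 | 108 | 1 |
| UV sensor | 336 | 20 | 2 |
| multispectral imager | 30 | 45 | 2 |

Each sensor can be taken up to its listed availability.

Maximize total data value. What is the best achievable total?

808

By data value per g: radio tag reader 1.67, multispectral imager 1.50, thermal camera 0.90 lead.
Taking the top-ratio sensors first gives GPS-RTK module + 2×thermal camera + 3×LiDAR unit + magnetometer + 2×radio tag reader + 2×multispectral imager for 772 (1437 g).
Dropping magnetometer frees 289 g; slotting in 2×GPS-RTK module (410 g) lifts the total to 808 at 1558 g.
No other feasible combination exceeds 808.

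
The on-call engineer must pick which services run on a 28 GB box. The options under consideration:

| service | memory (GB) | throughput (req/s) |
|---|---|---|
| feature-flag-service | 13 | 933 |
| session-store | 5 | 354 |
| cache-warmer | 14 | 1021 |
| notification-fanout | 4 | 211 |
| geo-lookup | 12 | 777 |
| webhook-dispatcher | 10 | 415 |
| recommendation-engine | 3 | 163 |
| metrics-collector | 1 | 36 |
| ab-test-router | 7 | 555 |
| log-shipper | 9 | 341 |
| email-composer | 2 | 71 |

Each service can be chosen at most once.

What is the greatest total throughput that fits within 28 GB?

2005

Ranking by ratio (throughput/GB): ab-test-router 79.29, cache-warmer 72.93, feature-flag-service 71.77, session-store 70.80.
Taking the top-ratio services first gives session-store + cache-warmer + metrics-collector + ab-test-router for 1966 (27 GB).
Replace cache-warmer and metrics-collector with feature-flag-service + recommendation-engine: the trade gains 39 net, giving 2005 at 28 GB.
Nothing else within 28 GB beats 2005.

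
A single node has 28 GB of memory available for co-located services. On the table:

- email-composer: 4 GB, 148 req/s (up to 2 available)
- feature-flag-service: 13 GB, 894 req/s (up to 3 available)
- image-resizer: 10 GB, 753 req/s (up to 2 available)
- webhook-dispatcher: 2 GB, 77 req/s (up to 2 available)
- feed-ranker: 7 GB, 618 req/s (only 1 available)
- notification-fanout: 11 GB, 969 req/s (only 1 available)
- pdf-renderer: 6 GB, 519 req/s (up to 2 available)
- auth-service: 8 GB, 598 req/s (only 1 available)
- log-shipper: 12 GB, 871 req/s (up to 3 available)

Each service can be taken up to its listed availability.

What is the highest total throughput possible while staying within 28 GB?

A density-first pass picks 2×webhook-dispatcher + feed-ranker + notification-fanout + pdf-renderer — 2260 at 28 GB.
Replace 2×webhook-dispatcher and pdf-renderer with image-resizer: the trade gains 80 net, giving 2340 at 28 GB.
Nothing else within 28 GB beats 2340.

2340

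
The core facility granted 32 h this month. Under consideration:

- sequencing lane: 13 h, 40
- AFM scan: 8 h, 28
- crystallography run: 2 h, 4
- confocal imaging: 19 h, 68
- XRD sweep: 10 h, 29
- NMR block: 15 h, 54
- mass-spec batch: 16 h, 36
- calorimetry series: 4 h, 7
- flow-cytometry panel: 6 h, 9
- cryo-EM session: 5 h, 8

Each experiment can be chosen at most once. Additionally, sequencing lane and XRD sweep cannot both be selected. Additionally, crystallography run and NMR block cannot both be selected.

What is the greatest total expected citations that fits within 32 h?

108

By expected citations per h: NMR block 3.60, confocal imaging 3.58, AFM scan 3.50, sequencing lane 3.08 lead.
Best packing: sequencing lane + confocal imaging — 32 h, 108 total.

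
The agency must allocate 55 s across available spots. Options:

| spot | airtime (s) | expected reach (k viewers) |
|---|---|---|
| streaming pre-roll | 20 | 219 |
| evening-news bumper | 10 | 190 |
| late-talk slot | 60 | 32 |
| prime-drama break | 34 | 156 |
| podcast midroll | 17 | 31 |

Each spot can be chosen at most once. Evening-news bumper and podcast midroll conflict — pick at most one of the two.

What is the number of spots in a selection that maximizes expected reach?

2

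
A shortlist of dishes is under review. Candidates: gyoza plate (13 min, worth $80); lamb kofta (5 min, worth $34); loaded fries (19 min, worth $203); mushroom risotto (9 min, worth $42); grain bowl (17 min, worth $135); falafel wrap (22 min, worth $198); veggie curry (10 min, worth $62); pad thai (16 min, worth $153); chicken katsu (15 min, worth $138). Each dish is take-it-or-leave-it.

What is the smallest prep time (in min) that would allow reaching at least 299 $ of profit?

Look for the lowest-prep combination reaching 299.
lamb kofta + loaded fries + veggie curry reaches 299 using 34 min.
Any bundle with less than 34 min falls short of 299.

34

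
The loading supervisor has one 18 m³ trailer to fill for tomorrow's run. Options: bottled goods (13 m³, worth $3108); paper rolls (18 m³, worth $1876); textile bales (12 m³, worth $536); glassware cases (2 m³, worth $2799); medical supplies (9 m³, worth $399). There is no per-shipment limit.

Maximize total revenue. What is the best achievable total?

25191

Taking 9×glassware cases: 18 m³ used, 25191 in revenue.
Every other selection either busts 18 m³ or fails to beat 25191.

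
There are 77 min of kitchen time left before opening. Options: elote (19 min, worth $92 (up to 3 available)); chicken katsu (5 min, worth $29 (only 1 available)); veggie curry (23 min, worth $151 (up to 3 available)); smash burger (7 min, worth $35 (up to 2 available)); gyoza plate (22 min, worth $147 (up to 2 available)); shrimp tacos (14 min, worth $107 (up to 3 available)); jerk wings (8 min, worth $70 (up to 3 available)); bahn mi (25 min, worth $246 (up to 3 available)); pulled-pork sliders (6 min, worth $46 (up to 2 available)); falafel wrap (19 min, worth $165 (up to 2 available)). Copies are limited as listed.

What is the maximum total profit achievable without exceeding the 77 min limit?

738

By profit per min: bahn mi 9.84, jerk wings 8.75, falafel wrap 8.68, pulled-pork sliders 7.67 lead.
3×bahn mi uses 75 of the 77 min and totals 738.
Nothing else within 77 min beats 738.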